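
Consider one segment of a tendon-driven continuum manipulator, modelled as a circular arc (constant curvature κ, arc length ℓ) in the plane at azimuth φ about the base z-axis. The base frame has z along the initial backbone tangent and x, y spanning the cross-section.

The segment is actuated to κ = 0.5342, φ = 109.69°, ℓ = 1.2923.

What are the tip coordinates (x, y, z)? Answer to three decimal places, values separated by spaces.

-0.144 0.404 1.192

θ = κ·ℓ = 0.5342 × 1.2923 = 0.69035 rad
ρ = (1 − cos θ)/κ = (1 − 0.77103)/0.5342 = 0.42863
z = sin θ / κ = 0.63680/0.5342 = 1.19207
x = ρ cos φ = 0.42863 × cos(109.69°) = -0.14442
y = ρ sin φ = 0.42863 × sin(109.69°) = 0.40357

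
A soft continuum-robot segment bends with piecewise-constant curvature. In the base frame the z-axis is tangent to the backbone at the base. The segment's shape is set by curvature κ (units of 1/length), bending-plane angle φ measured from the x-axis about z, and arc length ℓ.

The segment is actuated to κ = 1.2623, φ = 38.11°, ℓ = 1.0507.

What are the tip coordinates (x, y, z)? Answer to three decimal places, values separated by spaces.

θ = κ·ℓ = 1.2623 × 1.0507 = 1.32630 rad
ρ = (1 − cos θ)/κ = (1 − 0.24207)/1.2623 = 0.60044
z = sin θ / κ = 0.97026/1.2623 = 0.76864
x = ρ cos φ = 0.60044 × cos(38.11°) = 0.47244
y = ρ sin φ = 0.60044 × sin(38.11°) = 0.37057

0.472 0.371 0.769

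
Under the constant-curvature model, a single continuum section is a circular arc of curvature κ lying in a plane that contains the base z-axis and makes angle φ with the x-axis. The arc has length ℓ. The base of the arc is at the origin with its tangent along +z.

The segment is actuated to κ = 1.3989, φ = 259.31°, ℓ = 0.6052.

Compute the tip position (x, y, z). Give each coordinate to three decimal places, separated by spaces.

θ = κ·ℓ = 1.3989 × 0.6052 = 0.84661 rad
ρ = (1 − cos θ)/κ = (1 − 0.66252)/1.3989 = 0.24124
z = sin θ / κ = 0.74904/1.3989 = 0.53545
x = ρ cos φ = 0.24124 × cos(259.31°) = -0.04475
y = ρ sin φ = 0.24124 × sin(259.31°) = -0.23706

-0.045 -0.237 0.535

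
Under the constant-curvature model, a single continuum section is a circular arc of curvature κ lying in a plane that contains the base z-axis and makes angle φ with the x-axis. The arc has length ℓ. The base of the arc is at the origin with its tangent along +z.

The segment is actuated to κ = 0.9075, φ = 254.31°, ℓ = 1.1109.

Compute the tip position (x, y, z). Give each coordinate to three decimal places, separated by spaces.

-0.139 -0.495 0.932

θ = κ·ℓ = 0.9075 × 1.1109 = 1.00814 rad
ρ = (1 − cos θ)/κ = (1 − 0.53343)/0.9075 = 0.51412
z = sin θ / κ = 0.84584/0.9075 = 0.93206
x = ρ cos φ = 0.51412 × cos(254.31°) = -0.13904
y = ρ sin φ = 0.51412 × sin(254.31°) = -0.49497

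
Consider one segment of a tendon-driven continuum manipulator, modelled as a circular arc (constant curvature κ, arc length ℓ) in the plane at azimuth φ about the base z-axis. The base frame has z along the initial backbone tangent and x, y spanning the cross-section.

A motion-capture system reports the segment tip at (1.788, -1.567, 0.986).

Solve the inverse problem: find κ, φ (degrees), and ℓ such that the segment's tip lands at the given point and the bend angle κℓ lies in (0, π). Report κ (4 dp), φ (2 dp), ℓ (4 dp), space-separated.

0.7178 318.77 3.2814

ρ = √(x²+y²) = √(1.788² + -1.567²) = 2.37748
φ = atan2(y, x) mod 360° = atan2(-1.567, 1.788) = 318.7687°
|p|² = ρ² + z² = 2.37748² + 0.986² = 6.62463
κ = 2ρ / |p|² = 2×2.37748 / 6.62463 = 0.71777
θ = 2·atan2(ρ, z) = 2·atan2(2.37748, 0.986) = 2.35532 rad
ℓ = θ/κ = 2.35532/0.71777 = 3.28144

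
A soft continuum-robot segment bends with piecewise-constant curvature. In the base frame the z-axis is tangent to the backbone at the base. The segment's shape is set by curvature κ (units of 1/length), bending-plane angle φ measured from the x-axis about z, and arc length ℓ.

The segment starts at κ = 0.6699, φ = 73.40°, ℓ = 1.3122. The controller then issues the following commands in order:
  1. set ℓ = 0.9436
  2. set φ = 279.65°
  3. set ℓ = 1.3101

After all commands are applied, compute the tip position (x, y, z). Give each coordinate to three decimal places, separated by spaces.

0.090 -0.531 1.148

initial: κ=0.6699, φ=73.40°, ℓ=1.3122
cmd 1: set ℓ=0.9436 → (κ,φ,ℓ)=(0.6699,73.40°,0.9436) → tip=(0.0824,0.2764,0.8820)
cmd 2: set φ=279.65° → (κ,φ,ℓ)=(0.6699,279.65°,0.9436) → tip=(0.0483,-0.2844,0.8820)
cmd 3: set ℓ=1.3101 → (κ,φ,ℓ)=(0.6699,279.65°,1.3101) → tip=(0.0903,-0.5313,1.1483)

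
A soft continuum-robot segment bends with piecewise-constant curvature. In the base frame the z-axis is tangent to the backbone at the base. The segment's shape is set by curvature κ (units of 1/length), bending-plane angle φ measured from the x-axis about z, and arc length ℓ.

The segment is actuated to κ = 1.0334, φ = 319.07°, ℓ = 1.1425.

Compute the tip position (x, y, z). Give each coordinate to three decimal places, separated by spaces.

0.453 -0.393 0.895

θ = κ·ℓ = 1.0334 × 1.1425 = 1.18066 rad
ρ = (1 − cos θ)/κ = (1 − 0.38031)/1.0334 = 0.59966
z = sin θ / κ = 0.92486/1.0334 = 0.89497
x = ρ cos φ = 0.59966 × cos(319.07°) = 0.45305
y = ρ sin φ = 0.59966 × sin(319.07°) = -0.39286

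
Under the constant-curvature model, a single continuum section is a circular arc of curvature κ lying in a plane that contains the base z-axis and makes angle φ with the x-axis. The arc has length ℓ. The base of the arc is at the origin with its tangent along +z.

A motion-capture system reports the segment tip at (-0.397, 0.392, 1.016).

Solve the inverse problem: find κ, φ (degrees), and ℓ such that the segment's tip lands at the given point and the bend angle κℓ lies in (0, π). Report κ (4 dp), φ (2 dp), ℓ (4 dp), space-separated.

0.8305 135.36 1.2093

ρ = √(x²+y²) = √(-0.397² + 0.392²) = 0.55792
φ = atan2(y, x) mod 360° = atan2(0.392, -0.397) = 135.3631°
|p|² = ρ² + z² = 0.55792² + 1.016² = 1.34353
κ = 2ρ / |p|² = 2×0.55792 / 1.34353 = 0.83053
θ = 2·atan2(ρ, z) = 2·atan2(0.55792, 1.016) = 1.00435 rad
ℓ = θ/κ = 1.00435/0.83053 = 1.20930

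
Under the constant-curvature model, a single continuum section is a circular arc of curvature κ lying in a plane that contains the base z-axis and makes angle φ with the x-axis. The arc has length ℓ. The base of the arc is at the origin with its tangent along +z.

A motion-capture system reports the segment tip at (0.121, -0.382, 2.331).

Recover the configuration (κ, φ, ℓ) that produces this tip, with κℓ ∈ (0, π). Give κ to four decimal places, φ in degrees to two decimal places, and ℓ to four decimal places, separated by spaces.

0.1433 287.58 2.3767

ρ = √(x²+y²) = √(0.121² + -0.382²) = 0.40071
φ = atan2(y, x) mod 360° = atan2(-0.382, 0.121) = 287.5758°
|p|² = ρ² + z² = 0.40071² + 2.331² = 5.59413
κ = 2ρ / |p|² = 2×0.40071 / 5.59413 = 0.14326
θ = 2·atan2(ρ, z) = 2·atan2(0.40071, 2.331) = 0.34048 rad
ℓ = θ/κ = 0.34048/0.14326 = 2.37665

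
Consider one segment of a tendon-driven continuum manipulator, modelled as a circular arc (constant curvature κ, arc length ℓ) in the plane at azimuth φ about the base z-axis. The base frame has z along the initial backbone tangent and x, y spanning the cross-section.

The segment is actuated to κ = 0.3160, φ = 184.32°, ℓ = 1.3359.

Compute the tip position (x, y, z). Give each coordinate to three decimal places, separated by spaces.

θ = κ·ℓ = 0.3160 × 1.3359 = 0.42214 rad
ρ = (1 − cos θ)/κ = (1 − 0.91221)/0.3160 = 0.27781
z = sin θ / κ = 0.40972/0.3160 = 1.29657
x = ρ cos φ = 0.27781 × cos(184.32°) = -0.27702
y = ρ sin φ = 0.27781 × sin(184.32°) = -0.02093

-0.277 -0.021 1.297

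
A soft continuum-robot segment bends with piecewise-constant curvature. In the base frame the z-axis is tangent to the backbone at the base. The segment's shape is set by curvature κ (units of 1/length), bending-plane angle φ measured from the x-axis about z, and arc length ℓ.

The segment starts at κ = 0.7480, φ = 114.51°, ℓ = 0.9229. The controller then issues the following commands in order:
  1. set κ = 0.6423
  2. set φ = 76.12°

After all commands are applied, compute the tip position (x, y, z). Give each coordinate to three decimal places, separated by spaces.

0.064 0.258 0.870

initial: κ=0.7480, φ=114.51°, ℓ=0.9229
cmd 1: set κ=0.6423 → (κ,φ,ℓ)=(0.6423,114.51°,0.9229) → tip=(-0.1102,0.2417,0.8698)
cmd 2: set φ=76.12° → (κ,φ,ℓ)=(0.6423,76.12°,0.9229) → tip=(0.0637,0.2579,0.8698)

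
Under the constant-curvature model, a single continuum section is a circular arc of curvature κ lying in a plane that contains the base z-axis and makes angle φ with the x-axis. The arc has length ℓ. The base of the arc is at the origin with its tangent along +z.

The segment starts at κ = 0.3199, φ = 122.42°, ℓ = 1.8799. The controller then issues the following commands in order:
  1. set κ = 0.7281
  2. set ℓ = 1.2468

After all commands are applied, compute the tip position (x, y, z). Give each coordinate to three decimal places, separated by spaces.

initial: κ=0.3199, φ=122.42°, ℓ=1.8799
cmd 1: set κ=0.7281 → (κ,φ,ℓ)=(0.7281,122.42°,1.8799) → tip=(-0.5886,0.9267,1.3455)
cmd 2: set ℓ=1.2468 → (κ,φ,ℓ)=(0.7281,122.42°,1.2468) → tip=(-0.2831,0.4458,1.0825)

-0.283 0.446 1.082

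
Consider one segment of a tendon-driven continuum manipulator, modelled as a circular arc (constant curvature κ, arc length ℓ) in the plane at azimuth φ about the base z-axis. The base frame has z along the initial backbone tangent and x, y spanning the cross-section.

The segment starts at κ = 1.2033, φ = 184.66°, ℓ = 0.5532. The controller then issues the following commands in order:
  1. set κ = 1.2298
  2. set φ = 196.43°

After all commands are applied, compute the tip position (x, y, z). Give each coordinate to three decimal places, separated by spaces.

-0.174 -0.051 0.512

initial: κ=1.2033, φ=184.66°, ℓ=0.5532
cmd 1: set κ=1.2298 → (κ,φ,ℓ)=(1.2298,184.66°,0.5532) → tip=(-0.1804,-0.0147,0.5115)
cmd 2: set φ=196.43° → (κ,φ,ℓ)=(1.2298,196.43°,0.5532) → tip=(-0.1736,-0.0512,0.5115)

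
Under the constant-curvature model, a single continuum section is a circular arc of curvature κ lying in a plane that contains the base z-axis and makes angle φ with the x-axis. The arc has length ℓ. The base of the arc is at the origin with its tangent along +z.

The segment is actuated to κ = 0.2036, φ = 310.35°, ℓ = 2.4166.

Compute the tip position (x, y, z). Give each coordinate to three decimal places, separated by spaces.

θ = κ·ℓ = 0.2036 × 2.4166 = 0.49202 rad
ρ = (1 − cos θ)/κ = (1 − 0.88138)/0.2036 = 0.58261
z = sin θ / κ = 0.47241/0.2036 = 2.32027
x = ρ cos φ = 0.58261 × cos(310.35°) = 0.37721
y = ρ sin φ = 0.58261 × sin(310.35°) = -0.44401

0.377 -0.444 2.320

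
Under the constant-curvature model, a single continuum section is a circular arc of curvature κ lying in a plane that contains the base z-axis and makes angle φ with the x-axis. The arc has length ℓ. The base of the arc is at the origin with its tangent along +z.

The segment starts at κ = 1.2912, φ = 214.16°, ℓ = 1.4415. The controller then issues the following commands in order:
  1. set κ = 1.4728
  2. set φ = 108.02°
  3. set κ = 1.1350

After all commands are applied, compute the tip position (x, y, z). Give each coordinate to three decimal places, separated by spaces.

-0.290 0.893 0.879

initial: κ=1.2912, φ=214.16°, ℓ=1.4415
cmd 1: set κ=1.4728 → (κ,φ,ℓ)=(1.4728,214.16°,1.4415) → tip=(-0.8566,-0.5813,0.5780)
cmd 2: set φ=108.02° → (κ,φ,ℓ)=(1.4728,108.02°,1.4415) → tip=(-0.3202,0.9844,0.5780)
cmd 3: set κ=1.1350 → (κ,φ,ℓ)=(1.1350,108.02°,1.4415) → tip=(-0.2903,0.8925,0.8792)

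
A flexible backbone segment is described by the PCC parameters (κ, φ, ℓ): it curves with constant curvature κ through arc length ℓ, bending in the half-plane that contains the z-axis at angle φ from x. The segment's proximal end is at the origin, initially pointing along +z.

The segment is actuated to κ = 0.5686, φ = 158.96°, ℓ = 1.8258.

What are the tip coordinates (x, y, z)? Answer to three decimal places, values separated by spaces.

-0.808 0.311 1.515

θ = κ·ℓ = 0.5686 × 1.8258 = 1.03815 rad
ρ = (1 − cos θ)/κ = (1 − 0.50781)/0.5686 = 0.86561
z = sin θ / κ = 0.86147/0.5686 = 1.51507
x = ρ cos φ = 0.86561 × cos(158.96°) = -0.80790
y = ρ sin φ = 0.86561 × sin(158.96°) = 0.31077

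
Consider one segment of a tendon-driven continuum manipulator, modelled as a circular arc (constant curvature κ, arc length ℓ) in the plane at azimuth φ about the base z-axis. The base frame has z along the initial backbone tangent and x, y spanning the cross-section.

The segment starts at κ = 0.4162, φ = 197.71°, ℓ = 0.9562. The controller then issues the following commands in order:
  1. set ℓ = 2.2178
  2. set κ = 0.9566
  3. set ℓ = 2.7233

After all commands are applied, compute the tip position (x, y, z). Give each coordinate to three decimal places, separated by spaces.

initial: κ=0.4162, φ=197.71°, ℓ=0.9562
cmd 1: set ℓ=2.2178 → (κ,φ,ℓ)=(0.4162,197.71°,2.2178) → tip=(-0.9078,-0.2899,1.9160)
cmd 2: set κ=0.9566 → (κ,φ,ℓ)=(0.9566,197.71°,2.2178) → tip=(-1.5170,-0.4844,0.8908)
cmd 3: set ℓ=2.7233 → (κ,φ,ℓ)=(0.9566,197.71°,2.7233) → tip=(-1.8518,-0.5913,0.5343)

-1.852 -0.591 0.534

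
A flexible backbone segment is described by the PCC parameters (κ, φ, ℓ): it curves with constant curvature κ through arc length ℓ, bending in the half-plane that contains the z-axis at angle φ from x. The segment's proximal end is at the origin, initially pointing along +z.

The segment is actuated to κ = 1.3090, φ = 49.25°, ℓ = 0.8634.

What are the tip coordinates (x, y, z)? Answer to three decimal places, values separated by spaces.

θ = κ·ℓ = 1.3090 × 0.8634 = 1.13019 rad
ρ = (1 − cos θ)/κ = (1 − 0.42649)/1.3090 = 0.43813
z = sin θ / κ = 0.90449/1.3090 = 0.69098
x = ρ cos φ = 0.43813 × cos(49.25°) = 0.28599
y = ρ sin φ = 0.43813 × sin(49.25°) = 0.33191

0.286 0.332 0.691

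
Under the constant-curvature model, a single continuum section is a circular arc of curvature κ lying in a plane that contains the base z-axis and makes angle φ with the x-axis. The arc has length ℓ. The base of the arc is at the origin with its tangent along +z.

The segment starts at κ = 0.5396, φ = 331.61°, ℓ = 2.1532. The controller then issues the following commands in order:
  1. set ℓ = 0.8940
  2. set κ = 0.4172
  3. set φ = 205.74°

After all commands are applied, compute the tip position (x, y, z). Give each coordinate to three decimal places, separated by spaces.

initial: κ=0.5396, φ=331.61°, ℓ=2.1532
cmd 1: set ℓ=0.8940 → (κ,φ,ℓ)=(0.5396,331.61°,0.8940) → tip=(0.1860,-0.1006,0.8597)
cmd 2: set κ=0.4172 → (κ,φ,ℓ)=(0.4172,331.61°,0.8940) → tip=(0.1450,-0.0784,0.8734)
cmd 3: set φ=205.74° → (κ,φ,ℓ)=(0.4172,205.74°,0.8940) → tip=(-0.1484,-0.0716,0.8734)

-0.148 -0.072 0.873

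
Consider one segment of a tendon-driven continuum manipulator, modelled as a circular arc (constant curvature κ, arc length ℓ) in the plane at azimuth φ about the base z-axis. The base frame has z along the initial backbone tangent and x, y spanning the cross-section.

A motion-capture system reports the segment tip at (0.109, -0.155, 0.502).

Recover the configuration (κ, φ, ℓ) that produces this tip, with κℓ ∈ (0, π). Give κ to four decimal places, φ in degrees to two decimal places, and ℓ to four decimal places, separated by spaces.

1.3163 305.12 0.5484

ρ = √(x²+y²) = √(0.109² + -0.155²) = 0.18949
φ = atan2(y, x) mod 360° = atan2(-0.155, 0.109) = 305.1159°
|p|² = ρ² + z² = 0.18949² + 0.502² = 0.28791
κ = 2ρ / |p|² = 2×0.18949 / 0.28791 = 1.31631
θ = 2·atan2(ρ, z) = 2·atan2(0.18949, 0.502) = 0.72186 rad
ℓ = θ/κ = 0.72186/1.31631 = 0.54840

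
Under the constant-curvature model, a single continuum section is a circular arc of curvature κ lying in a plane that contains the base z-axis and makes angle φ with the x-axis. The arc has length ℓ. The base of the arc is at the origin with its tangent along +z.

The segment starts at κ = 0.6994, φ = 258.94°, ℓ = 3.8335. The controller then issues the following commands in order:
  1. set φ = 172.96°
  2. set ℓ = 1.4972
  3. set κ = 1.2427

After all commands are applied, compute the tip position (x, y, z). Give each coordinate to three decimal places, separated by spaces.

-1.027 0.127 0.771

initial: κ=0.6994, φ=258.94°, ℓ=3.8335
cmd 1: set φ=172.96° → (κ,φ,ℓ)=(0.6994,172.96°,3.8335) → tip=(-2.6903,0.3322,0.6353)
cmd 2: set ℓ=1.4972 → (κ,φ,ℓ)=(0.6994,172.96°,1.4972) → tip=(-0.7094,0.0876,1.2382)
cmd 3: set κ=1.2427 → (κ,φ,ℓ)=(1.2427,172.96°,1.4972) → tip=(-1.0268,0.1268,0.7712)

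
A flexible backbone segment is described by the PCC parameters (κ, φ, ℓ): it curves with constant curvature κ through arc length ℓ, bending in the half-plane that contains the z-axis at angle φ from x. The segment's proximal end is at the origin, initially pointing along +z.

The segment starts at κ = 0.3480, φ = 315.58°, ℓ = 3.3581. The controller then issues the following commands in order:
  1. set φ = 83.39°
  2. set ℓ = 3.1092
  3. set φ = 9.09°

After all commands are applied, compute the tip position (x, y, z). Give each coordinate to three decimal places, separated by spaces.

initial: κ=0.3480, φ=315.58°, ℓ=3.3581
cmd 1: set φ=83.39° → (κ,φ,ℓ)=(0.3480,83.39°,3.3581) → tip=(0.2013,1.7372,2.6443)
cmd 2: set ℓ=3.1092 → (κ,φ,ℓ)=(0.3480,83.39°,3.1092) → tip=(0.1755,1.5141,2.5371)
cmd 3: set φ=9.09° → (κ,φ,ℓ)=(0.3480,9.09°,3.1092) → tip=(1.5051,0.2408,2.5371)

1.505 0.241 2.537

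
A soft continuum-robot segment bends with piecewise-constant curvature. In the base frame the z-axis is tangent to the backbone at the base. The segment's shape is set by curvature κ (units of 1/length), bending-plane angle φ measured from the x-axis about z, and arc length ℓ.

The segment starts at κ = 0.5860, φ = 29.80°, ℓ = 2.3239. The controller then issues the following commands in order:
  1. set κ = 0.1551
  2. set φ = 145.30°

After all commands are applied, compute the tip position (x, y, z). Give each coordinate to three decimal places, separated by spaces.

-0.341 0.236 2.274

initial: κ=0.5860, φ=29.80°, ℓ=2.3239
cmd 1: set κ=0.1551 → (κ,φ,ℓ)=(0.1551,29.80°,2.3239) → tip=(0.3595,0.2059,2.2739)
cmd 2: set φ=145.30° → (κ,φ,ℓ)=(0.1551,145.30°,2.3239) → tip=(-0.3406,0.2358,2.2739)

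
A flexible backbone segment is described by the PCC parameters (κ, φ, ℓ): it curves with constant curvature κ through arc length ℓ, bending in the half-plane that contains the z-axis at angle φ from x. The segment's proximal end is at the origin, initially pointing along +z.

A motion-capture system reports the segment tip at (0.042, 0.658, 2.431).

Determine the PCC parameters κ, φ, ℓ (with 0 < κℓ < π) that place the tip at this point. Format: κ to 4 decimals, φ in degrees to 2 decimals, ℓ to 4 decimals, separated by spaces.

0.2078 86.35 2.5485

ρ = √(x²+y²) = √(0.042² + 0.658²) = 0.65934
φ = atan2(y, x) mod 360° = atan2(0.658, 0.042) = 86.3478°
|p|² = ρ² + z² = 0.65934² + 2.431² = 6.34449
κ = 2ρ / |p|² = 2×0.65934 / 6.34449 = 0.20785
θ = 2·atan2(ρ, z) = 2·atan2(0.65934, 2.431) = 0.52970 rad
ℓ = θ/κ = 0.52970/0.20785 = 2.54852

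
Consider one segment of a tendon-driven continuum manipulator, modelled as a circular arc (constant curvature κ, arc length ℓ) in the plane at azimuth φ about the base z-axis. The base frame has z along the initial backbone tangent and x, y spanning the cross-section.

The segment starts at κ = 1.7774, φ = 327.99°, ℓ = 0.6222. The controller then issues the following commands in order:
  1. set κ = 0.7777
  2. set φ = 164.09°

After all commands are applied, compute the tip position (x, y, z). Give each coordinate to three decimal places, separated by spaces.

initial: κ=1.7774, φ=327.99°, ℓ=0.6222
cmd 1: set κ=0.7777 → (κ,φ,ℓ)=(0.7777,327.99°,0.6222) → tip=(0.1252,-0.0782,0.5982)
cmd 2: set φ=164.09° → (κ,φ,ℓ)=(0.7777,164.09°,0.6222) → tip=(-0.1420,0.0405,0.5982)

-0.142 0.040 0.598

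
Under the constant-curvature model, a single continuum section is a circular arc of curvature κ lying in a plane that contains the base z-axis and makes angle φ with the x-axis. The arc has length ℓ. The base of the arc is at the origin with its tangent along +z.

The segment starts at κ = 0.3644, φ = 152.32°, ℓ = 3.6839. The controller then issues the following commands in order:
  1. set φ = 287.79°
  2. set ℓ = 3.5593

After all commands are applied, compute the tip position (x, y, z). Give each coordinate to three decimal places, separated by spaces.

0.612 -1.907 2.642

initial: κ=0.3644, φ=152.32°, ℓ=3.6839
cmd 1: set φ=287.79° → (κ,φ,ℓ)=(0.3644,287.79°,3.6839) → tip=(0.6486,-2.0214,2.6730)
cmd 2: set ℓ=3.5593 → (κ,φ,ℓ)=(0.3644,287.79°,3.5593) → tip=(0.6117,-1.9065,2.6420)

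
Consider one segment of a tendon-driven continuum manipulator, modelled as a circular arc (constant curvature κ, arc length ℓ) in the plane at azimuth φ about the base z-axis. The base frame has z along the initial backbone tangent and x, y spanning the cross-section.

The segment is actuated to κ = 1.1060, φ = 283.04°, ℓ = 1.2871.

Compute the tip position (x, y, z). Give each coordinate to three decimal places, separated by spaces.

θ = κ·ℓ = 1.1060 × 1.2871 = 1.42353 rad
ρ = (1 − cos θ)/κ = (1 − 0.14673)/1.1060 = 0.77149
z = sin θ / κ = 0.98918/1.1060 = 0.89437
x = ρ cos φ = 0.77149 × cos(283.04°) = 0.17407
y = ρ sin φ = 0.77149 × sin(283.04°) = -0.75160

0.174 -0.752 0.894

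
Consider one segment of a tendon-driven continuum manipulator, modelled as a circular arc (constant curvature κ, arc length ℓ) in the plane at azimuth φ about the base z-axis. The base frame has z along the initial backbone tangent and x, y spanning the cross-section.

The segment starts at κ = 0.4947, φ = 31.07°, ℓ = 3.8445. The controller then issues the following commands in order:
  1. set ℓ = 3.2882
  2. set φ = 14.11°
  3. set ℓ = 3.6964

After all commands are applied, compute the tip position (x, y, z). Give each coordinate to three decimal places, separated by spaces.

initial: κ=0.4947, φ=31.07°, ℓ=3.8445
cmd 1: set ℓ=3.2882 → (κ,φ,ℓ)=(0.4947,31.07°,3.2882) → tip=(1.8281,1.1015,2.0183)
cmd 2: set φ=14.11° → (κ,φ,ℓ)=(0.4947,14.11°,3.2882) → tip=(2.0699,0.5203,2.0183)
cmd 3: set ℓ=3.6964 → (κ,φ,ℓ)=(0.4947,14.11°,3.6964) → tip=(2.4603,0.6184,1.9546)

2.460 0.618 1.955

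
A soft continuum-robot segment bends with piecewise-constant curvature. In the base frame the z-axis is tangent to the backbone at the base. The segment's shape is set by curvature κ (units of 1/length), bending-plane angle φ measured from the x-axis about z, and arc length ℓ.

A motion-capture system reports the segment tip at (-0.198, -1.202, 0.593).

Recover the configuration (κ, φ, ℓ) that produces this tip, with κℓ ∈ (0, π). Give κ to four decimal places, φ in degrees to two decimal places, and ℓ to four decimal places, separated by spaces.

1.3273 260.65 1.6843

ρ = √(x²+y²) = √(-0.198² + -1.202²) = 1.21820
φ = atan2(y, x) mod 360° = atan2(-1.202, -0.198) = 260.6459°
|p|² = ρ² + z² = 1.21820² + 0.593² = 1.83566
κ = 2ρ / |p|² = 2×1.21820 / 1.83566 = 1.32726
θ = 2·atan2(ρ, z) = 2·atan2(1.21820, 0.593) = 2.23555 rad
ℓ = θ/κ = 2.23555/1.32726 = 1.68434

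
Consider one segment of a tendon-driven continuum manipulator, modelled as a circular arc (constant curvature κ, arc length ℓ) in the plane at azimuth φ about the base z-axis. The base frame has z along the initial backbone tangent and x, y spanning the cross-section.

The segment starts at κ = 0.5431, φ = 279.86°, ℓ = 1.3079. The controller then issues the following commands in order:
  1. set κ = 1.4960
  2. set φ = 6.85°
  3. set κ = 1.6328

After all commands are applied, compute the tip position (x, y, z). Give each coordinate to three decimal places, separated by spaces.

0.934 0.112 0.517

initial: κ=0.5431, φ=279.86°, ℓ=1.3079
cmd 1: set κ=1.4960 → (κ,φ,ℓ)=(1.4960,279.86°,1.3079) → tip=(0.1575,-0.9064,0.6193)
cmd 2: set φ=6.85° → (κ,φ,ℓ)=(1.4960,6.85°,1.3079) → tip=(0.9134,0.1097,0.6193)
cmd 3: set κ=1.6328 → (κ,φ,ℓ)=(1.6328,6.85°,1.3079) → tip=(0.9335,0.1121,0.5173)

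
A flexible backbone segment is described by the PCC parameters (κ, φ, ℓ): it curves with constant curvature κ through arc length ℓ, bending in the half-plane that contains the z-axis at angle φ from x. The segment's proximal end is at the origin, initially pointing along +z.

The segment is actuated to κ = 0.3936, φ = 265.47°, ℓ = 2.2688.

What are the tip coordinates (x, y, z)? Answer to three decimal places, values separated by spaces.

θ = κ·ℓ = 0.3936 × 2.2688 = 0.89300 rad
ρ = (1 − cos θ)/κ = (1 − 0.62708)/0.3936 = 0.94746
z = sin θ / κ = 0.77896/0.3936 = 1.97906
x = ρ cos φ = 0.94746 × cos(265.47°) = -0.07483
y = ρ sin φ = 0.94746 × sin(265.47°) = -0.94450

-0.075 -0.945 1.979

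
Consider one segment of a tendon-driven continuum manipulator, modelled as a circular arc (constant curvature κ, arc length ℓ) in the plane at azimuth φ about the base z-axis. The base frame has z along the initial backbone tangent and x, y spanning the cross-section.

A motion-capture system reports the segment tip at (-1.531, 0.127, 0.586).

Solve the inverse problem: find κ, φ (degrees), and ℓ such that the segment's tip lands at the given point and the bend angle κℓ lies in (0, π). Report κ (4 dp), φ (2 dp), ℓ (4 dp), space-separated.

1.1365 175.26 2.1230

ρ = √(x²+y²) = √(-1.531² + 0.127²) = 1.53626
φ = atan2(y, x) mod 360° = atan2(0.127, -1.531) = 175.2580°
|p|² = ρ² + z² = 1.53626² + 0.586² = 2.70349
κ = 2ρ / |p|² = 2×1.53626 / 2.70349 = 1.13650
θ = 2·atan2(ρ, z) = 2·atan2(1.53626, 0.586) = 2.41277 rad
ℓ = θ/κ = 2.41277/1.13650 = 2.12298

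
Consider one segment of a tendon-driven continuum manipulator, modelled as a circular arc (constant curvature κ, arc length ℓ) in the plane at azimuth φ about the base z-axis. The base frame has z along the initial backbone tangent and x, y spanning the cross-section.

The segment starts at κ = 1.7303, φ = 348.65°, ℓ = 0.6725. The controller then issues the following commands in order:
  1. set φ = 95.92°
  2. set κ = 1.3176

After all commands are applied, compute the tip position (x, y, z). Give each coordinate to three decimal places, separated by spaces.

initial: κ=1.7303, φ=348.65°, ℓ=0.6725
cmd 1: set φ=95.92° → (κ,φ,ℓ)=(1.7303,95.92°,0.6725) → tip=(-0.0360,0.3472,0.5307)
cmd 2: set κ=1.3176 → (κ,φ,ℓ)=(1.3176,95.92°,0.6725) → tip=(-0.0288,0.2775,0.5879)

-0.029 0.277 0.588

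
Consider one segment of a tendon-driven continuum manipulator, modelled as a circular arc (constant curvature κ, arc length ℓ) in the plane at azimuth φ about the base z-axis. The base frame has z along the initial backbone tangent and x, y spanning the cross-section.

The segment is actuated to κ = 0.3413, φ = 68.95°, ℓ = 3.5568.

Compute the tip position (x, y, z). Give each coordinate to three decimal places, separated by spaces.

0.685 1.779 2.745

θ = κ·ℓ = 0.3413 × 3.5568 = 1.21394 rad
ρ = (1 − cos θ)/κ = (1 − 0.34933)/0.3413 = 1.90643
z = sin θ / κ = 0.93700/0.3413 = 2.74538
x = ρ cos φ = 1.90643 × cos(68.95°) = 0.68476
y = ρ sin φ = 1.90643 × sin(68.95°) = 1.77921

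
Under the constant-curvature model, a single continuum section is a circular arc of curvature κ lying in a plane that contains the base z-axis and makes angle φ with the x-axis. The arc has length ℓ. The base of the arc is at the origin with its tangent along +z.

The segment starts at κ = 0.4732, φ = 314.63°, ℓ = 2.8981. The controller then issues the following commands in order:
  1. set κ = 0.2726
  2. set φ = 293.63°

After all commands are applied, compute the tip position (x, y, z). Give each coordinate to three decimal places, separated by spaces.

0.435 -0.995 2.606

initial: κ=0.4732, φ=314.63°, ℓ=2.8981
cmd 1: set κ=0.2726 → (κ,φ,ℓ)=(0.2726,314.63°,2.8981) → tip=(0.7633,-0.7732,2.6059)
cmd 2: set φ=293.63° → (κ,φ,ℓ)=(0.2726,293.63°,2.8981) → tip=(0.4355,-0.9954,2.6059)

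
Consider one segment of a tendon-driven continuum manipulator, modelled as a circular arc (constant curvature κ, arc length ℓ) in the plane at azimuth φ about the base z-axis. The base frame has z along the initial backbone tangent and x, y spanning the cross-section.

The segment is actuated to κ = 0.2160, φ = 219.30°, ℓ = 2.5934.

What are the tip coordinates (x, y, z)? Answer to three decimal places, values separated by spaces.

-0.548 -0.448 2.460

θ = κ·ℓ = 0.2160 × 2.5934 = 0.56017 rad
ρ = (1 − cos θ)/κ = (1 − 0.84716)/0.2160 = 0.70758
z = sin θ / κ = 0.53133/0.2160 = 2.45988
x = ρ cos φ = 0.70758 × cos(219.30°) = -0.54755
y = ρ sin φ = 0.70758 × sin(219.30°) = -0.44817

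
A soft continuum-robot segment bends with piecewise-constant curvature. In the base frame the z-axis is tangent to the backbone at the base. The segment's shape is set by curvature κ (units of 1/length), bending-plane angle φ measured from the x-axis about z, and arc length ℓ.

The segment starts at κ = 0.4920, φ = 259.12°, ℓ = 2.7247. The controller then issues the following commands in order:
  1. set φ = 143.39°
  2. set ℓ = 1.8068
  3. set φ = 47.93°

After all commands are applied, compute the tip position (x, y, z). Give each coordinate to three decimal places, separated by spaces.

0.504 0.558 1.578

initial: κ=0.4920, φ=259.12°, ℓ=2.7247
cmd 1: set φ=143.39° → (κ,φ,ℓ)=(0.4920,143.39°,2.7247) → tip=(-1.2592,0.9355,1.9789)
cmd 2: set ℓ=1.8068 → (κ,φ,ℓ)=(0.4920,143.39°,1.8068) → tip=(-0.6033,0.4482,1.5781)
cmd 3: set φ=47.93° → (κ,φ,ℓ)=(0.4920,47.93°,1.8068) → tip=(0.5036,0.5579,1.5781)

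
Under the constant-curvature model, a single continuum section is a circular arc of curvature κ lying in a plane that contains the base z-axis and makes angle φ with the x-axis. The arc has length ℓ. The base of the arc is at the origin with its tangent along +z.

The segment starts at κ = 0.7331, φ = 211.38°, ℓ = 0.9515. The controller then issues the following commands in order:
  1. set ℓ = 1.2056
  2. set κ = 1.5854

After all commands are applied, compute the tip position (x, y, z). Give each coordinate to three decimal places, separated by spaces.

-0.718 -0.438 0.595

initial: κ=0.7331, φ=211.38°, ℓ=0.9515
cmd 1: set ℓ=1.2056 → (κ,φ,ℓ)=(0.7331,211.38°,1.2056) → tip=(-0.4260,-0.2598,1.0547)
cmd 2: set κ=1.5854 → (κ,φ,ℓ)=(1.5854,211.38°,1.2056) → tip=(-0.7184,-0.4381,0.5945)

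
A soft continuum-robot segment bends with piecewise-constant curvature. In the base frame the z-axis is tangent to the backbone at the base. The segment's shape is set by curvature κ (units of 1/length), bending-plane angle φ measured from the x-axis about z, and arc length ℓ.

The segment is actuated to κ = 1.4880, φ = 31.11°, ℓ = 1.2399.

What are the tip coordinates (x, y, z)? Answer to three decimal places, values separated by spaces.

θ = κ·ℓ = 1.4880 × 1.2399 = 1.84497 rad
ρ = (1 − cos θ)/κ = (1 − -0.27075)/1.4880 = 0.85400
z = sin θ / κ = 0.96265/1.4880 = 0.64694
x = ρ cos φ = 0.85400 × cos(31.11°) = 0.73118
y = ρ sin φ = 0.85400 × sin(31.11°) = 0.44125

0.731 0.441 0.647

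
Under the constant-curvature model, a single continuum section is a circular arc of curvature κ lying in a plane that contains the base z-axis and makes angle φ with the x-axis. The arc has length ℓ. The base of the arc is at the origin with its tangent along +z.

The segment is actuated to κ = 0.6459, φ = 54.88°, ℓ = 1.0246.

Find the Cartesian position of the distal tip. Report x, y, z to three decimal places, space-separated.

θ = κ·ℓ = 0.6459 × 1.0246 = 0.66179 rad
ρ = (1 − cos θ)/κ = (1 − 0.78889)/0.6459 = 0.32684
z = sin θ / κ = 0.61453/0.6459 = 0.95143
x = ρ cos φ = 0.32684 × cos(54.88°) = 0.18803
y = ρ sin φ = 0.32684 × sin(54.88°) = 0.26734

0.188 0.267 0.951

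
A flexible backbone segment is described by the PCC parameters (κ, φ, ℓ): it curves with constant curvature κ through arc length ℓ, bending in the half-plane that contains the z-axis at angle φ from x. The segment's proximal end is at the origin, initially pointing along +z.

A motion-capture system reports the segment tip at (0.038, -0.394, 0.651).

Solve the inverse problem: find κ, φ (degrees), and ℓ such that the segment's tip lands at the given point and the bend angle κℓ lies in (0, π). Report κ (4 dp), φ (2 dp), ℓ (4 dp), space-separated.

1.3638 275.51 0.8012

ρ = √(x²+y²) = √(0.038² + -0.394²) = 0.39583
φ = atan2(y, x) mod 360° = atan2(-0.394, 0.038) = 275.5089°
|p|² = ρ² + z² = 0.39583² + 0.651² = 0.58048
κ = 2ρ / |p|² = 2×0.39583 / 0.58048 = 1.36379
θ = 2·atan2(ρ, z) = 2·atan2(0.39583, 0.651) = 1.09261 rad
ℓ = θ/κ = 1.09261/1.36379 = 0.80115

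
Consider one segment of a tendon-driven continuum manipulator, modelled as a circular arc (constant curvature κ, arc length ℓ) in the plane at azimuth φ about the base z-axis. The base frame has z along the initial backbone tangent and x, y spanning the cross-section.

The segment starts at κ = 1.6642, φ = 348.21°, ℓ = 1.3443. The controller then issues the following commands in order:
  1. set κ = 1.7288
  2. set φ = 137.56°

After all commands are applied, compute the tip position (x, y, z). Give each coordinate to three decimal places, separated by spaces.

-0.719 0.657 0.422

initial: κ=1.6642, φ=348.21°, ℓ=1.3443
cmd 1: set κ=1.7288 → (κ,φ,ℓ)=(1.7288,348.21°,1.3443) → tip=(0.9535,-0.1990,0.4220)
cmd 2: set φ=137.56° → (κ,φ,ℓ)=(1.7288,137.56°,1.3443) → tip=(-0.7189,0.6573,0.4220)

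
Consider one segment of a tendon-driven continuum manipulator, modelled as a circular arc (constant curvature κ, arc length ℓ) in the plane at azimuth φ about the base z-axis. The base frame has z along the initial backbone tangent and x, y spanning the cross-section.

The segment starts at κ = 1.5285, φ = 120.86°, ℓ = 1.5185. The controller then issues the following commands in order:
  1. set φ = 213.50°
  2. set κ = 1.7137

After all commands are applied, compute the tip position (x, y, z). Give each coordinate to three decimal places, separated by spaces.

initial: κ=1.5285, φ=120.86°, ℓ=1.5185
cmd 1: set φ=213.50° → (κ,φ,ℓ)=(1.5285,213.50°,1.5185) → tip=(-0.9175,-0.6073,0.4786)
cmd 2: set κ=1.7137 → (κ,φ,ℓ)=(1.7137,213.50°,1.5185) → tip=(-0.9041,-0.5984,0.2997)

-0.904 -0.598 0.300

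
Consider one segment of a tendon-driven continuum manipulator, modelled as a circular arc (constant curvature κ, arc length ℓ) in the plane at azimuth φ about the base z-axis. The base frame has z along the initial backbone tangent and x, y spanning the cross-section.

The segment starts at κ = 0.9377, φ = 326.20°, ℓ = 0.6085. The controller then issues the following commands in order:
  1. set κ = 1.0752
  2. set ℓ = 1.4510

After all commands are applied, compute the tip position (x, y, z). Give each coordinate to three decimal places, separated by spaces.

initial: κ=0.9377, φ=326.20°, ℓ=0.6085
cmd 1: set κ=1.0752 → (κ,φ,ℓ)=(1.0752,326.20°,0.6085) → tip=(0.1596,-0.1068,0.5660)
cmd 2: set ℓ=1.4510 → (κ,φ,ℓ)=(1.0752,326.20°,1.4510) → tip=(0.7646,-0.5119,0.9300)

0.765 -0.512 0.930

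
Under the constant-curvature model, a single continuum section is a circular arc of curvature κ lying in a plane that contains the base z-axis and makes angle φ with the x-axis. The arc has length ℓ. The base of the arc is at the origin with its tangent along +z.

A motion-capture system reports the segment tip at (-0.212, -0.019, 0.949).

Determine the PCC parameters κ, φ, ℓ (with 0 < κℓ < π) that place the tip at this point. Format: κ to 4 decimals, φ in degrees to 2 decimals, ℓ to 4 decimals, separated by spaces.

ρ = √(x²+y²) = √(-0.212² + -0.019²) = 0.21285
φ = atan2(y, x) mod 360° = atan2(-0.019, -0.212) = 185.1213°
|p|² = ρ² + z² = 0.21285² + 0.949² = 0.94591
κ = 2ρ / |p|² = 2×0.21285 / 0.94591 = 0.45004
θ = 2·atan2(ρ, z) = 2·atan2(0.21285, 0.949) = 0.44127 rad
ℓ = θ/κ = 0.44127/0.45004 = 0.98051

0.4500 185.12 0.9805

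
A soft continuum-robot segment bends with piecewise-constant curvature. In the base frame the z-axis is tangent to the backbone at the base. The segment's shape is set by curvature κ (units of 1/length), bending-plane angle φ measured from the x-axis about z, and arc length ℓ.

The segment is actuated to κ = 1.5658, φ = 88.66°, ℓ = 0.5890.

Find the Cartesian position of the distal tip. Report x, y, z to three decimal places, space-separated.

θ = κ·ℓ = 1.5658 × 0.5890 = 0.92226 rad
ρ = (1 − cos θ)/κ = (1 − 0.60402)/1.5658 = 0.25289
z = sin θ / κ = 0.79697/1.5658 = 0.50898
x = ρ cos φ = 0.25289 × cos(88.66°) = 0.00591
y = ρ sin φ = 0.25289 × sin(88.66°) = 0.25282

0.006 0.253 0.509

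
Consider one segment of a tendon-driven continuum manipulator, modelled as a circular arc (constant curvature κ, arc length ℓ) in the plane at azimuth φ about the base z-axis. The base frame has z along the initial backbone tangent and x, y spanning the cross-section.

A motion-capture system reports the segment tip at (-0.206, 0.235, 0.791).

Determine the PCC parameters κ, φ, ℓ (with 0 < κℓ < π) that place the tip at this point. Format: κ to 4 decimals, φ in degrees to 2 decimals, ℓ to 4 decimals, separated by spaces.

ρ = √(x²+y²) = √(-0.206² + 0.235²) = 0.31251
φ = atan2(y, x) mod 360° = atan2(0.235, -0.206) = 131.2377°
|p|² = ρ² + z² = 0.31251² + 0.791² = 0.72334
κ = 2ρ / |p|² = 2×0.31251 / 0.72334 = 0.86407
θ = 2·atan2(ρ, z) = 2·atan2(0.31251, 0.791) = 0.75251 rad
ℓ = θ/κ = 0.75251/0.86407 = 0.87090

0.8641 131.24 0.8709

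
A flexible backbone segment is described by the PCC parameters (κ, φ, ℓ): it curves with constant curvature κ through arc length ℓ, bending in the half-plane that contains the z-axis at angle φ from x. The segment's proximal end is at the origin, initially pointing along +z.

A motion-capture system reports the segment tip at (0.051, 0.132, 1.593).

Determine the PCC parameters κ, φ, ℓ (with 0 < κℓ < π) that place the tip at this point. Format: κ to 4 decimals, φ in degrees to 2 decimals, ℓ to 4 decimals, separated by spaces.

ρ = √(x²+y²) = √(0.051² + 0.132²) = 0.14151
φ = atan2(y, x) mod 360° = atan2(0.132, 0.051) = 68.8753°
|p|² = ρ² + z² = 0.14151² + 1.593² = 2.55767
κ = 2ρ / |p|² = 2×0.14151 / 2.55767 = 0.11066
θ = 2·atan2(ρ, z) = 2·atan2(0.14151, 1.593) = 0.17720 rad
ℓ = θ/κ = 0.17720/0.11066 = 1.60137

0.1107 68.88 1.6014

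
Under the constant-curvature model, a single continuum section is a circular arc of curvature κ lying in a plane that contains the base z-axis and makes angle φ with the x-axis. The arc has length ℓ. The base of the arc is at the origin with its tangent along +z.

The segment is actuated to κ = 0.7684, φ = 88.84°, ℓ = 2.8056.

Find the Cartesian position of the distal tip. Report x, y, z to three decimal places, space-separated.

θ = κ·ℓ = 0.7684 × 2.8056 = 2.15582 rad
ρ = (1 − cos θ)/κ = (1 − -0.55222)/0.7684 = 2.02007
z = sin θ / κ = 0.83370/0.7684 = 1.08498
x = ρ cos φ = 2.02007 × cos(88.84°) = 0.04090
y = ρ sin φ = 2.02007 × sin(88.84°) = 2.01966

0.041 2.020 1.085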